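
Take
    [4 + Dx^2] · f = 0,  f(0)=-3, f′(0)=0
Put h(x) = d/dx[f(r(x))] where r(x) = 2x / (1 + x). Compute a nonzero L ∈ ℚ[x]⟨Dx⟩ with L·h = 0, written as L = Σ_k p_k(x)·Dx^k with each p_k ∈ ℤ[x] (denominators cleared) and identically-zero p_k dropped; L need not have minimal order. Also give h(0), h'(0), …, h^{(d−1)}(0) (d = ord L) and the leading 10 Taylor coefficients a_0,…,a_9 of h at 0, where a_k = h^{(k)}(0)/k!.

f: a_k = -3, 0, 6, 0, -2, 0, 4/15, 0, -2/105, 0, …
h₀=f(r): pull back L_f along r ⇒ L₀.
h=h₀': d/dx-closure on L₀ ⇒ L.
L = (22 + 12·x + 6·x^2) + (6 + 18·x + 18·x^2 + 6·x^3)·Dx + (1 + 4·x + 6·x^2 + 4·x^3 + x^4)·Dx^2  (order 2).
h: a_k = 0, 48, -144, 160, 160, -5488/5, 13776/5, -100544/21, 215232/35, -4689808/945, …
ICs: h(0) = 0, h′(0) = 48.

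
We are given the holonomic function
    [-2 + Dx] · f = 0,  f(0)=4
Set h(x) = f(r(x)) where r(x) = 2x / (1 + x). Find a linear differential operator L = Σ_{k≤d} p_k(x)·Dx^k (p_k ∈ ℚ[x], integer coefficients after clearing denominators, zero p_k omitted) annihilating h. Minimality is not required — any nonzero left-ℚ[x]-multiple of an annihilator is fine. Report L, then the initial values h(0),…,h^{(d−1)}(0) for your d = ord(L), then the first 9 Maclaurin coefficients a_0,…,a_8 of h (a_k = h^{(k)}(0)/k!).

f: a_k = 4, 8, 8, 16/3, 8/3, 16/15, 16/45, 32/315, 8/315, …
Change of var in L_f (x↦r) gives L₀.
L = -4 + (1 + 2·x + x^2)·Dx  (order 1).
h: a_k = 4, 16, 16, -16/3, -16/3, 112/15, -176/45, -272/315, 1264/315, …
ICs: h(0) = 4.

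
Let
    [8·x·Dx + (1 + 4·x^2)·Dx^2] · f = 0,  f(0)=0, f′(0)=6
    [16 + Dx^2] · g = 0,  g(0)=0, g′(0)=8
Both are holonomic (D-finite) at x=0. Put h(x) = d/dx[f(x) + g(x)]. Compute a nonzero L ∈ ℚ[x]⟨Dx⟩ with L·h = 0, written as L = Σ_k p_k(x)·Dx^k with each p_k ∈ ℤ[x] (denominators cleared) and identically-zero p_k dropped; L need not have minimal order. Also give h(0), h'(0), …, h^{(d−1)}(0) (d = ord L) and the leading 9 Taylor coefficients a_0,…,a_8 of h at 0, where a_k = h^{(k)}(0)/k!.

f: a_k = 0, 6, 0, -8, 0, 96/5, 0, -384/7, 0, …
g: a_k = 0, 8, 0, -64/3, 0, 256/15, 0, -2048/315, 0, …
Weyl lclm of L_f,L_g ⇒ L₀ (ord ≤ 4).
Differentiate: ansatz ord ≤ ord L₀ ⇒ L.
L = (-512·x + 5120·x^3 + 4096·x^5) + (16 + 512·x^2 + 2304·x^4 + 2048·x^6)·Dx + (-32·x + 320·x^3 + 256·x^5)·Dx^2 + (1 + 32·x^2 + 144·x^4 + 128·x^6)·Dx^3  (order 3).
h: a_k = 14, 0, -88, 0, 544/3, 0, -19328/45, 0, 487936/315, …
ICs: h(0) = 14, h′(0) = 0, h′′(0) = -176.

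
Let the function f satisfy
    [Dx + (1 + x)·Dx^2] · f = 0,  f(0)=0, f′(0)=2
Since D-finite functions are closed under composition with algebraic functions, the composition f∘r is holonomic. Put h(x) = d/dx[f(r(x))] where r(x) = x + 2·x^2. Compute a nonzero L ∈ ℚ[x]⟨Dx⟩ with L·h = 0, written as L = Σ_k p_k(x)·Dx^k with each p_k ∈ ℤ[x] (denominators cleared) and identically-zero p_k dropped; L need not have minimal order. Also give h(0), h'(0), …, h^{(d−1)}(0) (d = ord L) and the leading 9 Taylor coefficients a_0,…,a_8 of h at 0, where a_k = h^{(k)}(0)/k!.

L = (-3 + 4·x + 8·x^2) + (1 + 5·x + 6·x^2 + 8·x^3)·Dx  (order 1).
h: a_k = 2, 6, -10, -2, 22, -18, -26, 62, -10, …
ICs: h(0) = 2.

f: a_k = 0, 2, -1, 2/3, -1/2, 2/5, -1/3, 2/7, -1/4, …
h₀=f(r): pull back L_f along r ⇒ L₀.
h=h₀': d/dx-closure on L₀ ⇒ L.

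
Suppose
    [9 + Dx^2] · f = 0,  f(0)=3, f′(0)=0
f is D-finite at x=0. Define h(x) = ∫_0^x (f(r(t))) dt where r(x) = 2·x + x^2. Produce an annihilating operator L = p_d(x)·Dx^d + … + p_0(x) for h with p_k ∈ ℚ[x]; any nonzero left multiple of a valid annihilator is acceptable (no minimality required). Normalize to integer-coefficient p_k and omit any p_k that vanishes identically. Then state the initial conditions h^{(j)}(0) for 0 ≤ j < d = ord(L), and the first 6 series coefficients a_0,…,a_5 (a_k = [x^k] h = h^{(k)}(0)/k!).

f: a_k = 3, 0, -27/2, 0, 81/8, 0, …
Substitute x→r, Dx→(1/r')Dx; clear ⇒ L₀.
h=∫h₀ ⇒ L = L₀·Dx.
L = (36 + 108·x + 108·x^2 + 36·x^3)·Dx - Dx^2 + (1 + x)·Dx^3  (order 3).
h: a_k = 0, 3, 0, -18, -27/2, 297/10, …
ICs: h(0) = 0, h′(0) = 3, h′′(0) = 0.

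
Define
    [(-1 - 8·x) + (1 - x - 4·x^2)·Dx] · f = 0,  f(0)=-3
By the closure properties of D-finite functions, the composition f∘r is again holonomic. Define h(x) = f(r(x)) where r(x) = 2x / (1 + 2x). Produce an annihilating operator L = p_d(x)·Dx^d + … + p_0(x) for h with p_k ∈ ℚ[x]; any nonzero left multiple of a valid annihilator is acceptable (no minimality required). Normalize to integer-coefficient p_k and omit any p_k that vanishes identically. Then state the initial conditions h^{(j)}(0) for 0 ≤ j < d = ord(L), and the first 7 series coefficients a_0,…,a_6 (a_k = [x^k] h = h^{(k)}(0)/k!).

f: a_k = -3, -3, -15, -27, -87, -195, -543, …
h₀=f(r): pull back L_f along r ⇒ L₀.
L = (2 + 36·x) + (-1 - 4·x + 12·x^2 + 32·x^3)·Dx  (order 1).
h: a_k = -3, -6, -48, 0, -768, 1536, -15360, …
ICs: h(0) = -3.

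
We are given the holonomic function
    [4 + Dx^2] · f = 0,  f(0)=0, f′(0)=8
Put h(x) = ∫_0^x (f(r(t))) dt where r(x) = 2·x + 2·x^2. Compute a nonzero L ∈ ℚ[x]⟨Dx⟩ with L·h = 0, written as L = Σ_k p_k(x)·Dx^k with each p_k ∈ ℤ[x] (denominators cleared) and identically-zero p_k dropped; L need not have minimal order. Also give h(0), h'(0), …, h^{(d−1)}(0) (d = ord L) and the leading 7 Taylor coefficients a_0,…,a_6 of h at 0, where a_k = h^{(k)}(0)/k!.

f: a_k = 0, 8, 0, -16/3, 0, 16/15, 0, …
Change of var in L_f (x↦r) gives L₀.
∫: right-multiply L₀ by Dx.
L = (16 + 96·x + 192·x^2 + 128·x^3)·Dx - 2·Dx^2 + (1 + 2·x)·Dx^3  (order 3).
h: a_k = 0, 0, 8, 16/3, -32/3, -128/5, -704/45, …
ICs: h(0) = 0, h′(0) = 0, h′′(0) = 16.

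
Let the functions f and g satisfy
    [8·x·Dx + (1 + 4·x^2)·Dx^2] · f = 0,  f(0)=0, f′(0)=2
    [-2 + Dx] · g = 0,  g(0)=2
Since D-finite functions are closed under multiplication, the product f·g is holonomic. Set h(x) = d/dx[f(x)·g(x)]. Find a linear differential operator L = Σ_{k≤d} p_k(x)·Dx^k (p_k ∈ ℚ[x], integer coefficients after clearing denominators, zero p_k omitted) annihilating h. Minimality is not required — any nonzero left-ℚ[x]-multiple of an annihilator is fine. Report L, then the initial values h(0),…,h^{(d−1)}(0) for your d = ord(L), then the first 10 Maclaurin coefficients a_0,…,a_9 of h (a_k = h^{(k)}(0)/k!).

f: a_k = 0, 2, 0, -8/3, 0, 32/5, 0, -128/7, 0, 512/9, …
g: a_k = 2, 4, 4, 8/3, 4/3, 8/15, 8/45, 16/315, 4/315, 8/2835, …
f·g: L₀ = L_f ⊗_s L_g, ord ≤ 2·1.
Derive L from L₀ (diff closure).
L = (4 + 40·x - 48·x^2 + 32·x^3) + (-24·x + 32·x^2 - 32·x^3)·Dx + (-1 + 2·x - 4·x^2 + 8·x^3)·Dx^2  (order 2).
h: a_k = 4, 16, 8, -64/3, 24, 352/3, -496/5, -28928/63, 9208/21, 5161888/2835, …
ICs: h(0) = 4, h′(0) = 16.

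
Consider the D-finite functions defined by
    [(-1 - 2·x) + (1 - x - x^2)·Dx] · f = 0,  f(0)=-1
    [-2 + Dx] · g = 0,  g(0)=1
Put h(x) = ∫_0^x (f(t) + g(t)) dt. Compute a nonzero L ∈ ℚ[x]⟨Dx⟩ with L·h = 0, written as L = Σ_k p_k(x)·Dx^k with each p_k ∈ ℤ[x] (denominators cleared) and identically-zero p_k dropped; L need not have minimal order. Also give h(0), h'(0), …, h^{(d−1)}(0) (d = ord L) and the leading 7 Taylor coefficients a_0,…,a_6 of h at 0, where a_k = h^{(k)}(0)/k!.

f: a_k = -1, -1, -2, -3, -5, -8, -13, …
g: a_k = 1, 2, 2, 4/3, 2/3, 4/15, 4/45, …
L₀ := lclm(L_f,L_g); ord L₀ ≤ 1+1.
h=∫₀ˣh₀: take L = L₀·Dx.
L = (-4 - 8·x - 24·x^2 - 8·x^3)·Dx + (14·x + 10·x^2 - 8·x^3 - 4·x^4)·Dx^2 + (1 - 5·x + x^2 + 6·x^3 + 2·x^4)·Dx^3  (order 3).
h: a_k = 0, 0, 1/2, 0, -5/12, -13/15, -58/45, …
ICs: h(0) = 0, h′(0) = 0, h′′(0) = 1.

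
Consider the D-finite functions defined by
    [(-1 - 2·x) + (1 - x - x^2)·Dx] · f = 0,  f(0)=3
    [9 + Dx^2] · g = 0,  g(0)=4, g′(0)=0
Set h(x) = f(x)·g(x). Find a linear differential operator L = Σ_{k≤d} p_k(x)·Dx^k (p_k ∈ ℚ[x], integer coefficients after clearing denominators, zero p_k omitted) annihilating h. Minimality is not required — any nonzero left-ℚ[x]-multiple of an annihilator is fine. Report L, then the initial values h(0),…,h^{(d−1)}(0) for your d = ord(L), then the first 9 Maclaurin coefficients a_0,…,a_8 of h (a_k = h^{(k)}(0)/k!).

L = (-7 + 9·x + 9·x^2) + (2 + 4·x)·Dx + (-1 + x + x^2)·Dx^2  (order 2).
h: a_k = 12, 12, -30, -18, -15/2, -51/2, -903/20, -1413/20, -127509/1120, …
ICs: h(0) = 12, h′(0) = 12.

f: a_k = 3, 3, 6, 9, 15, 24, 39, 63, 102, …
g: a_k = 4, 0, -18, 0, 27/2, 0, -81/20, 0, 729/1120, …
Product ⇒ symmetric product L₀, ord ≤ 2.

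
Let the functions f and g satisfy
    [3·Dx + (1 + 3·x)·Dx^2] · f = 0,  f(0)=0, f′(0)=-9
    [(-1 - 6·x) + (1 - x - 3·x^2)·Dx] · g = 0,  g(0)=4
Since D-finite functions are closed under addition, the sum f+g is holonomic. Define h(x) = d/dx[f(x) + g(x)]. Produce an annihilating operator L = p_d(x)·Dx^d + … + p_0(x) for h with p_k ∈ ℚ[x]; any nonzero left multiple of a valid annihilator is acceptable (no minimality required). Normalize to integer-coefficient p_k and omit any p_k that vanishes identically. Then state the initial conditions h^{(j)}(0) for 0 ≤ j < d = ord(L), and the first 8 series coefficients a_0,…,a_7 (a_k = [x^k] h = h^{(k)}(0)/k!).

f: a_k = 0, -9, 27/2, -27, 243/4, -729/5, 729/2, -6561/7, …
g: a_k = 4, 4, 16, 28, 76, 160, 388, 868, …
L₀ := lclm(L_f,L_g); ord L₀ ≤ 2+1.
Derive L from L₀ (diff closure).
L = (-270 - 1422·x - 3780·x^2 - 2916·x^3 - 2916·x^4) + (-24 - 468·x - 2736·x^2 - 5616·x^3 - 5994·x^4 - 4860·x^5)·Dx + (11 + 79·x + 129·x^2 - 171·x^3 - 783·x^4 - 1377·x^5 - 972·x^6)·Dx^2  (order 2).
h: a_k = -5, 59, 3, 547, 71, 4515, -485, 35939, …
ICs: h(0) = -5, h′(0) = 59.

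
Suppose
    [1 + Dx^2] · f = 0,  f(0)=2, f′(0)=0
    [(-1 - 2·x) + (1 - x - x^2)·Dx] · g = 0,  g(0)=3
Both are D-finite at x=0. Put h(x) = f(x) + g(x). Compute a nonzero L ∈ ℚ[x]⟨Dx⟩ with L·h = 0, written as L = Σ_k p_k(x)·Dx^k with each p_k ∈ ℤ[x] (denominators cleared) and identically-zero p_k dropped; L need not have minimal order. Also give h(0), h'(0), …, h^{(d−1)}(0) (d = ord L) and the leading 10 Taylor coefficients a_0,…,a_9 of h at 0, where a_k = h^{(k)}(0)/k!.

f: a_k = 2, 0, -1, 0, 1/12, 0, -1/360, 0, 1/20160, 0, …
g: a_k = 3, 3, 6, 9, 15, 24, 39, 63, 102, 165, …
h₀=f+g: left-lcm gives L₀, ord ≤ 3.
L = (-19 - 48·x - 31·x^2 - 24·x^3 - 5·x^4 - 2·x^5) + (5 - x - 4·x^2 - 7·x^3 - 6·x^4 - 3·x^5 - x^6)·Dx + (-19 - 48·x - 31·x^2 - 24·x^3 - 5·x^4 - 2·x^5)·Dx^2 + (5 - x - 4·x^2 - 7·x^3 - 6·x^4 - 3·x^5 - x^6)·Dx^3  (order 3).
h: a_k = 5, 3, 5, 9, 181/12, 24, 14039/360, 63, 2056321/20160, 165, …
ICs: h(0) = 5, h′(0) = 3, h′′(0) = 10.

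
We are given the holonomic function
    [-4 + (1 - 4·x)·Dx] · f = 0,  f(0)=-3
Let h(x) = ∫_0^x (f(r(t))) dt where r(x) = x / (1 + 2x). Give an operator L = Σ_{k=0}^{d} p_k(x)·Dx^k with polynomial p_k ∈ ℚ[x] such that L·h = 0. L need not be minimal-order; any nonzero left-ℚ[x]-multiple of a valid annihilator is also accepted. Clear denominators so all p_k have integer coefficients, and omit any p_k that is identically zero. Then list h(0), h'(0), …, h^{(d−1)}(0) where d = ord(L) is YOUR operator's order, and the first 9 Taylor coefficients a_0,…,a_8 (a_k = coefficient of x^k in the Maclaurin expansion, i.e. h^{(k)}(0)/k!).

f: a_k = -3, -12, -48, -192, -768, -3072, -12288, -49152, -196608, …
h₀=f(r): pull back L_f along r ⇒ L₀.
Integrate: L := L₀·Dx.
L = 4·Dx + (-1 + 4·x^2)·Dx^2  (order 2).
h: a_k = 0, -3, -6, -8, -12, -96/5, -32, -384/7, -96, …
ICs: h(0) = 0, h′(0) = -3.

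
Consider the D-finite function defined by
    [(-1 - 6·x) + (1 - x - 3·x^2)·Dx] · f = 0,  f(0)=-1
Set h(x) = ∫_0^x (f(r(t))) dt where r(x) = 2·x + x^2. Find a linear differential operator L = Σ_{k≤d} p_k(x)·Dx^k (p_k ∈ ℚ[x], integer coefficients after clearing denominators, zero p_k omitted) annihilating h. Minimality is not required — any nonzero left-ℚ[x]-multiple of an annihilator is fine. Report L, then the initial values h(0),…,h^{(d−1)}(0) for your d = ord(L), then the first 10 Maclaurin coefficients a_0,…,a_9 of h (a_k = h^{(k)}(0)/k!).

f: a_k = -1, -1, -4, -7, -19, -40, -97, -217, -508, -1159, …
h₀=f(r): pull back L_f along r ⇒ L₀.
Integrate: L := L₀·Dx.
L = (2 + 26·x + 36·x^2 + 12·x^3)·Dx + (-1 + 2·x + 13·x^2 + 12·x^3 + 3·x^4)·Dx^2  (order 2).
h: a_k = 0, -1, -1, -17/3, -18, -392/5, -965/3, -9871/7, -6219, -252163/9, …
ICs: h(0) = 0, h′(0) = -1.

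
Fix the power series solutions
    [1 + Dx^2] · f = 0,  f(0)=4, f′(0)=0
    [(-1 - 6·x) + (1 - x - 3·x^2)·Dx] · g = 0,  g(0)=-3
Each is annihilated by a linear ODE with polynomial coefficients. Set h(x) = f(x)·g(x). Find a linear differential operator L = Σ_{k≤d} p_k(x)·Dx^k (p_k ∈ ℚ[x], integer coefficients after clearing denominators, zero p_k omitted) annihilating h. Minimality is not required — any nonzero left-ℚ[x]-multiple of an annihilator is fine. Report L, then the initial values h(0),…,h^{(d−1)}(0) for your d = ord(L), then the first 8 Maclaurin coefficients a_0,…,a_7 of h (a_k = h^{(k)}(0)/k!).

L = (5 + x + 3·x^2) + (2 + 12·x)·Dx + (-1 + x + 3·x^2)·Dx^2  (order 2).
h: a_k = -12, -12, -42, -78, -409/2, -877/2, -63119/60, -142049/60, …
ICs: h(0) = -12, h′(0) = -12.

f: a_k = 4, 0, -2, 0, 1/6, 0, -1/180, 0, …
g: a_k = -3, -3, -12, -21, -57, -120, -291, -651, …
Product ⇒ symmetric product L₀, ord ≤ 2.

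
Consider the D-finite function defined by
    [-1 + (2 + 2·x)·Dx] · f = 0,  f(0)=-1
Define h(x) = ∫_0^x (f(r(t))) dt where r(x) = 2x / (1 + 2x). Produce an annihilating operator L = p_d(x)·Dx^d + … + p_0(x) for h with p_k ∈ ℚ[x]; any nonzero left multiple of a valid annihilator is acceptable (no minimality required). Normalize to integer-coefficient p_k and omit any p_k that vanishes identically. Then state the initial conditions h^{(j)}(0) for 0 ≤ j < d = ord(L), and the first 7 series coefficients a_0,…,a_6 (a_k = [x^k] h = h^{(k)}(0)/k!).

f: a_k = -1, -1/2, 1/8, -1/16, 5/128, -7/256, 21/1024, …
Change of var in L_f (x↦r) gives L₀.
∫: right-multiply L₀ by Dx.
L = -Dx + (1 + 6·x + 8·x^2)·Dx^2  (order 2).
h: a_k = 0, -1, -1/2, 5/6, -13/8, 141/40, -133/16, …
ICs: h(0) = 0, h′(0) = -1.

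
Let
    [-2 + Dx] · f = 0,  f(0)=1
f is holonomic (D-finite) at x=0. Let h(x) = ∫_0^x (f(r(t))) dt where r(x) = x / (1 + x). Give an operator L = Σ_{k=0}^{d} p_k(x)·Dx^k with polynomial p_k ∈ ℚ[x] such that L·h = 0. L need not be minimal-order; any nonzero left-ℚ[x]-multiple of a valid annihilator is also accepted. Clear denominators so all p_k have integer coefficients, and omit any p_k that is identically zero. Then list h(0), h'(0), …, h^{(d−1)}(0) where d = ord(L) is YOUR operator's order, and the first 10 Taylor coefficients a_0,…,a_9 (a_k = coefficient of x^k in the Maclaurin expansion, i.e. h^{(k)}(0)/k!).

f: a_k = 1, 2, 2, 4/3, 2/3, 4/15, 4/45, 8/315, 2/315, 4/2835, …
f∘r: x↦r, Dx↦Dx/r' in L_f ⇒ L₀.
h=∫h₀ ⇒ L = L₀·Dx.
L = -2·Dx + (1 + 2·x + x^2)·Dx^2  (order 2).
h: a_k = 0, 1, 1, 0, -1/6, 2/15, -1/15, 4/315, 5/252, -32/945, …
ICs: h(0) = 0, h′(0) = 1.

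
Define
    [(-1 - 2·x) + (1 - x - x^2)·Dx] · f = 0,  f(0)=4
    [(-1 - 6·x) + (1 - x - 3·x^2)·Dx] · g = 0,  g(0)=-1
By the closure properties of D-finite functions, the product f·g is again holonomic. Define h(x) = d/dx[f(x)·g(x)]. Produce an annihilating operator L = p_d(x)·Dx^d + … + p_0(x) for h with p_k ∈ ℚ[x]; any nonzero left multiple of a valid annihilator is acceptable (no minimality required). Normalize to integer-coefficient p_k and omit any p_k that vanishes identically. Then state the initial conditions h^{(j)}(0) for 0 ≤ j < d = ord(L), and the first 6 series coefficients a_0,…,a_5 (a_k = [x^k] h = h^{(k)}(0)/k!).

L = (7 + 6·x - 15·x^2 - 108·x^3 + 15·x^4 + 180·x^5 + 90·x^6) + (-1 - x + 15·x^2 - x^3 - 45·x^4 - 3·x^5 + 42·x^6 + 18·x^7)·Dx  (order 1).
h: a_k = -8, -56, -192, -672, -1960, -5688, …
ICs: h(0) = -8.

f: a_k = 4, 4, 8, 12, 20, 32, …
g: a_k = -1, -1, -4, -7, -19, -40, …
f·g: L₀ = L_f ⊗_s L_g, ord ≤ 1·1.
h₀' ⇒ L via d/dx closure of L₀.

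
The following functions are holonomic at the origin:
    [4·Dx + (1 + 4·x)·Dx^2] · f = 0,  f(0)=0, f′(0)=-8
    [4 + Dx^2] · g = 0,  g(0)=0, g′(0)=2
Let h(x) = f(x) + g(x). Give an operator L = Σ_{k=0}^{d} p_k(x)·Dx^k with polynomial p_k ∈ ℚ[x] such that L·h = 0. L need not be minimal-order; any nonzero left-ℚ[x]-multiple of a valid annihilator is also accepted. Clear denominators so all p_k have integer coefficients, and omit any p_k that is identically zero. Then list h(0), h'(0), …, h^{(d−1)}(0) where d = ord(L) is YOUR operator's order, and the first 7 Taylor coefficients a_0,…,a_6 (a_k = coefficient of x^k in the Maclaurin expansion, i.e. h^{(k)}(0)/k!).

f: a_k = 0, -8, 16, -128/3, 128, -2048/5, 4096/3, …
g: a_k = 0, 2, 0, -4/3, 0, 4/15, 0, …
Weyl lclm of L_f,L_g ⇒ L₀ (ord ≤ 4).
L = (400 + 128·x + 256·x^2)·Dx + (36 + 176·x + 192·x^2 + 256·x^3)·Dx^2 + (100 + 32·x + 64·x^2)·Dx^3 + (9 + 44·x + 48·x^2 + 64·x^3)·Dx^4  (order 4).
h: a_k = 0, -6, 16, -44, 128, -1228/3, 4096/3, …
ICs: h(0) = 0, h′(0) = -6, h′′(0) = 32, h′′′(0) = -264.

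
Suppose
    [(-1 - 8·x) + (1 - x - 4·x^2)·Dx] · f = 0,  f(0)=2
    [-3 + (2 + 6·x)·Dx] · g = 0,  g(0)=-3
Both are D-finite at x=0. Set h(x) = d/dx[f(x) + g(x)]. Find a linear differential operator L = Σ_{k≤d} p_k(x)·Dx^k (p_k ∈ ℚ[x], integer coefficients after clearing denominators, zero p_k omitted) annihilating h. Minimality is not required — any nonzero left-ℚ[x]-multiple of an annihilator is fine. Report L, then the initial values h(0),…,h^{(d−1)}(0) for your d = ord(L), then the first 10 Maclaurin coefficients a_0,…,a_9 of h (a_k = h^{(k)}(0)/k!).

f: a_k = 2, 2, 10, 18, 58, 130, 362, 882, 2330, 5858, …
g: a_k = -3, -9/2, 27/8, -81/16, 1215/128, -5103/256, 45927/1024, -216513/2048, 8444007/32768, -42220035/65536, …
Weyl lclm of L_f,L_g ⇒ L₀ (ord ≤ 2).
h=h₀': d/dx-closure on L₀ ⇒ L.
L = (-594 - 4230·x - 12960·x^2 - 14400·x^3 - 17280·x^4) + (-189 - 3054·x - 16389·x^2 - 38544·x^3 - 55440·x^4 - 51840·x^5)·Dx + (46 + 350·x + 794·x^2 - 198·x^3 - 5376·x^4 - 13920·x^5 - 11520·x^6)·Dx^2  (order 2).
h: a_k = -5/2, 107/4, 621/16, 8639/32, 140885/256, 1249845/512, 11128761/2048, 84793447/4096, 3075208677/65536, 22047329945/131072, …
ICs: h(0) = -5/2, h′(0) = 107/4.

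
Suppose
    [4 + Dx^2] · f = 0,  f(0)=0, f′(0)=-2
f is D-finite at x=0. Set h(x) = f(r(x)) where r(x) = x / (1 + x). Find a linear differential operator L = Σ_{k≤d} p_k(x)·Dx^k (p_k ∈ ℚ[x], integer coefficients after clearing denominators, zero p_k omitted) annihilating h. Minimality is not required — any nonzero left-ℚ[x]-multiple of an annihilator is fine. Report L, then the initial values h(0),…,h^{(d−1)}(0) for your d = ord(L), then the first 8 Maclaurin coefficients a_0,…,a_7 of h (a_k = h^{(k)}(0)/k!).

L = 4 + (2 + 6·x + 6·x^2 + 2·x^3)·Dx + (1 + 4·x + 6·x^2 + 4·x^3 + x^4)·Dx^2  (order 2).
h: a_k = 0, -2, 2, -2/3, -2, 86/15, -10, 4418/315, …
ICs: h(0) = 0, h′(0) = -2.

f: a_k = 0, -2, 0, 4/3, 0, -4/15, 0, 8/315, …
f∘r: x↦r, Dx↦Dx/r' in L_f ⇒ L₀.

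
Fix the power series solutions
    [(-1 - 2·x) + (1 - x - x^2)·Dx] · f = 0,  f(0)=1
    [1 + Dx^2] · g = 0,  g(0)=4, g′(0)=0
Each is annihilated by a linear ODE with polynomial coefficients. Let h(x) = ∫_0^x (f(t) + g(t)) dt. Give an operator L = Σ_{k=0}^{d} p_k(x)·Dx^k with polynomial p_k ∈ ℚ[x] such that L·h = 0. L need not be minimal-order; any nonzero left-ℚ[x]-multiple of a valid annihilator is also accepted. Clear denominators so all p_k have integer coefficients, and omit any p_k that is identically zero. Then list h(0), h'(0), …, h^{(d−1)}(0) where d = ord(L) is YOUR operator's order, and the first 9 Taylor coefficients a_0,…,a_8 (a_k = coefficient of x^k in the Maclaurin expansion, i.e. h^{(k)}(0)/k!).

f: a_k = 1, 1, 2, 3, 5, 8, 13, 21, 34, …
g: a_k = 4, 0, -2, 0, 1/6, 0, -1/180, 0, 1/10080, …
Sum ⇒ L₀ = lclm(L_f,L_g) in ℚ(x)⟨Dx⟩.
h=∫h₀ ⇒ L = L₀·Dx.
L = (19 + 48·x + 31·x^2 + 24·x^3 + 5·x^4 + 2·x^5)·Dx + (-5 + x + 4·x^2 + 7·x^3 + 6·x^4 + 3·x^5 + x^6)·Dx^2 + (19 + 48·x + 31·x^2 + 24·x^3 + 5·x^4 + 2·x^5)·Dx^3 + (-5 + x + 4·x^2 + 7·x^3 + 6·x^4 + 3·x^5 + x^6)·Dx^4  (order 4).
h: a_k = 0, 5, 1/2, 0, 3/4, 31/30, 4/3, 2339/1260, 21/8, …
ICs: h(0) = 0, h′(0) = 5, h′′(0) = 1, h′′′(0) = 0.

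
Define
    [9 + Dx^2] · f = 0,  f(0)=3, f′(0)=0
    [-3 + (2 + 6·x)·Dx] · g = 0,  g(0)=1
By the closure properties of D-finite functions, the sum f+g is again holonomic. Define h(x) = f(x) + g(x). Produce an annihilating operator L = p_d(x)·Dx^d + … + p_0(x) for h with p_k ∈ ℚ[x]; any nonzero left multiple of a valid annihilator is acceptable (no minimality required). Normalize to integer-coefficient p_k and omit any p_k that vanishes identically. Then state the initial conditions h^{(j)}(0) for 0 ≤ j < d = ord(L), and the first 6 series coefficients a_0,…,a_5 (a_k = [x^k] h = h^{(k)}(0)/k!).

f: a_k = 3, 0, -27/2, 0, 81/8, 0, …
g: a_k = 1, 3/2, -9/8, 27/16, -405/128, 1701/256, …
L₀ := lclm(L_f,L_g); ord L₀ ≤ 2+1.
L = (-63 - 216·x - 324·x^2) + (18 + 198·x + 648·x^2 + 648·x^3)·Dx + (-7 - 24·x - 36·x^2)·Dx^2 + (2 + 22·x + 72·x^2 + 72·x^3)·Dx^3  (order 3).
h: a_k = 4, 3/2, -117/8, 27/16, 891/128, 1701/256, …
ICs: h(0) = 4, h′(0) = 3/2, h′′(0) = -117/4.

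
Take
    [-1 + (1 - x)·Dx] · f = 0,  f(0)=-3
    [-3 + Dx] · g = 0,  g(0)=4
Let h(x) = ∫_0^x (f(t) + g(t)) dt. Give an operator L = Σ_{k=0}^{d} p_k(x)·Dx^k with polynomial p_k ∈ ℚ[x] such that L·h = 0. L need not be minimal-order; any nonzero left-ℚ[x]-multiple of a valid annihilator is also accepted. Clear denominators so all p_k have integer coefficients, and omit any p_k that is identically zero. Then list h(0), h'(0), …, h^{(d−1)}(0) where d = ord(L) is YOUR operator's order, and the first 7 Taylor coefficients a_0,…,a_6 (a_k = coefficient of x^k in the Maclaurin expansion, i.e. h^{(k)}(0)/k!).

L = (3 - 9·x)·Dx + (-7 + 18·x - 9·x^2)·Dx^2 + (2 - 5·x + 3·x^2)·Dx^3  (order 3).
h: a_k = 0, 1, 9/2, 5, 15/4, 21/10, 17/20, …
ICs: h(0) = 0, h′(0) = 1, h′′(0) = 9.

f: a_k = -3, -3, -3, -3, -3, -3, -3, …
g: a_k = 4, 12, 18, 18, 27/2, 81/10, 81/20, …
L₀ := lclm(L_f,L_g); ord L₀ ≤ 1+1.
∫: right-multiply L₀ by Dx.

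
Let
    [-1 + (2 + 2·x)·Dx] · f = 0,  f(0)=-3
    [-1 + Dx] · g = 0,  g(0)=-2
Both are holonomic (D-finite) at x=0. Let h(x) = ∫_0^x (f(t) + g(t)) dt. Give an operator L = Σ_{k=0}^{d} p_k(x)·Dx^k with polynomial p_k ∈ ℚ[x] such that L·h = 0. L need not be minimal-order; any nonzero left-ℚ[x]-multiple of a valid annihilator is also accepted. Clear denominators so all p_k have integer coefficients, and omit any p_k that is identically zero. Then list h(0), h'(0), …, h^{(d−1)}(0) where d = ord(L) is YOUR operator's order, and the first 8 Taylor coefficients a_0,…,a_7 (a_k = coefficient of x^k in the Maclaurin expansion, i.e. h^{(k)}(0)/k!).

L = (3 + 2·x)·Dx + (-5 - 8·x - 4·x^2)·Dx^2 + (2 + 6·x + 4·x^2)·Dx^3  (order 3).
h: a_k = 0, -5, -7/4, -5/24, -25/192, 13/1920, -379/23040, 2707/322560, …
ICs: h(0) = 0, h′(0) = -5, h′′(0) = -7/2.

f: a_k = -3, -3/2, 3/8, -3/16, 15/128, -21/256, 63/1024, -99/2048, …
g: a_k = -2, -2, -1, -1/3, -1/12, -1/60, -1/360, -1/2520, …
h₀=f+g: left-lcm gives L₀, ord ≤ 2.
h=∫₀ˣh₀: take L = L₀·Dx.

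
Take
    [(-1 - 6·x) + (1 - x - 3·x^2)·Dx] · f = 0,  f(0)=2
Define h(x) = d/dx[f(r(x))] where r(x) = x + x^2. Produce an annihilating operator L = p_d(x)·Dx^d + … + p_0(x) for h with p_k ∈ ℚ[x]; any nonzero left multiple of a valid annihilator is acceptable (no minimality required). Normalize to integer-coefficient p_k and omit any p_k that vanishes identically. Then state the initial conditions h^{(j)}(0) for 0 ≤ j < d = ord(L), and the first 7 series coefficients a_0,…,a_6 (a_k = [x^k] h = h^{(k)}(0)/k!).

L = (10 + 60·x + 168·x^2 + 396·x^3 + 648·x^4 + 540·x^5 + 180·x^6) + (-1 - 7·x - 6·x^2 + 44·x^3 + 135·x^4 + 180·x^5 + 126·x^6 + 36·x^7)·Dx  (order 1).
h: a_k = 2, 20, 90, 352, 1370, 5016, 17850, …
ICs: h(0) = 2.

f: a_k = 2, 2, 8, 14, 38, 80, 194, …
Substitute x→r, Dx→(1/r')Dx; clear ⇒ L₀.
Derive L from L₀ (diff closure).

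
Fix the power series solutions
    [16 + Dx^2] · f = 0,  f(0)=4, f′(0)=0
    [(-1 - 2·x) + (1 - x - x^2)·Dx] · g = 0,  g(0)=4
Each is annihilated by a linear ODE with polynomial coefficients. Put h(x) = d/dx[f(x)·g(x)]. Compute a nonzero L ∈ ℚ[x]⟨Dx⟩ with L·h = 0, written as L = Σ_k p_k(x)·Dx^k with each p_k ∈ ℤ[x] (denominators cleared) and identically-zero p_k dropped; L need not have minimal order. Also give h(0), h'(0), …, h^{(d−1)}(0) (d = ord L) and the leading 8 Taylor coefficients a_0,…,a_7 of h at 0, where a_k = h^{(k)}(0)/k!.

L = (54 - 256·x - 128·x^2 + 256·x^3 + 128·x^4) + (-13 - 10·x + 48·x^2 + 32·x^3)·Dx + (7 - 15·x - 7·x^2 + 16·x^3 + 8·x^4)·Dx^2  (order 2).
h: a_k = 16, -192, -240, -64/3, -1280/3, -16352/15, -84112/45, -355072/105, …
ICs: h(0) = 16, h′(0) = -192.

f: a_k = 4, 0, -32, 0, 128/3, 0, -1024/45, 0, …
g: a_k = 4, 4, 8, 12, 20, 32, 52, 84, …
Product ⇒ symmetric product L₀, ord ≤ 2.
h₀' ⇒ L via d/dx closure of L₀.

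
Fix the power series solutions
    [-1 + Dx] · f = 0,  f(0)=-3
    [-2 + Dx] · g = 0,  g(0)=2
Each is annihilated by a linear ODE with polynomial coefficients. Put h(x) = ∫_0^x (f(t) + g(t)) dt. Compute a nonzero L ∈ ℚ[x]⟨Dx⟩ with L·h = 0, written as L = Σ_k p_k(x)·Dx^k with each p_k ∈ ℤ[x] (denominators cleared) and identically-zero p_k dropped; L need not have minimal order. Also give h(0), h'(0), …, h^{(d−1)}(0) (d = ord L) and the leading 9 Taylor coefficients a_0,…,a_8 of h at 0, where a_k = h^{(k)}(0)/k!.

L = 2·Dx - 3·Dx^2 + Dx^3  (order 3).
h: a_k = 0, -1, 1/2, 5/6, 13/24, 29/120, 61/720, 25/1008, 253/40320, …
ICs: h(0) = 0, h′(0) = -1, h′′(0) = 1.

f: a_k = -3, -3, -3/2, -1/2, -1/8, -1/40, -1/240, -1/1680, -1/13440, …
g: a_k = 2, 4, 4, 8/3, 4/3, 8/15, 8/45, 16/315, 4/315, …
Weyl lclm of L_f,L_g ⇒ L₀ (ord ≤ 2).
Integrate: L := L₀·Dx.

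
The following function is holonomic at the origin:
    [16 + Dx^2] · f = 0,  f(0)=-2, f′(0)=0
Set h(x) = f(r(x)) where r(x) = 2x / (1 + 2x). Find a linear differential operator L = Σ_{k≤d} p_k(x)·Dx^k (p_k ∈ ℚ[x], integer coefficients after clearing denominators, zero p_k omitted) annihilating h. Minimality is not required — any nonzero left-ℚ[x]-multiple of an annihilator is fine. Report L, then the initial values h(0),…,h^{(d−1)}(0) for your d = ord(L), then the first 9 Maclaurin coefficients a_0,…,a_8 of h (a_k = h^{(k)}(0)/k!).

L = 64 + (4 + 24·x + 48·x^2 + 32·x^3)·Dx + (1 + 8·x + 24·x^2 + 32·x^3 + 16·x^4)·Dx^2  (order 2).
h: a_k = -2, 0, 64, -256, 1280/3, 2048/3, -351232/45, 167936/5, -6434816/63, …
ICs: h(0) = -2, h′(0) = 0.

f: a_k = -2, 0, 16, 0, -64/3, 0, 512/45, 0, -1024/315, …
Substitute x→r, Dx→(1/r')Dx; clear ⇒ L₀.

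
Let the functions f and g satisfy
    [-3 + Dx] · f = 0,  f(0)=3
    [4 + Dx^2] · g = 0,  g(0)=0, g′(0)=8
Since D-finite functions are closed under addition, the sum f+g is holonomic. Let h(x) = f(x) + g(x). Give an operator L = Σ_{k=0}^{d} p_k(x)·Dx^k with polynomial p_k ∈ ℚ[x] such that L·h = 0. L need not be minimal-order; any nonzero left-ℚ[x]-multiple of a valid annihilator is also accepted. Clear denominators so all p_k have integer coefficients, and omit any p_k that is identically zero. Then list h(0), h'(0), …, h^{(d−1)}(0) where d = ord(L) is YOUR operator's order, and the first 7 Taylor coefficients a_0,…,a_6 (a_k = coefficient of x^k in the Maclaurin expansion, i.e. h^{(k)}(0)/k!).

f: a_k = 3, 9, 27/2, 27/2, 81/8, 243/40, 243/80, …
g: a_k = 0, 8, 0, -16/3, 0, 16/15, 0, …
Weyl lclm of L_f,L_g ⇒ L₀ (ord ≤ 3).
L = -12 + 4·Dx - 3·Dx^2 + Dx^3  (order 3).
h: a_k = 3, 17, 27/2, 49/6, 81/8, 857/120, 243/80, …
ICs: h(0) = 3, h′(0) = 17, h′′(0) = 27.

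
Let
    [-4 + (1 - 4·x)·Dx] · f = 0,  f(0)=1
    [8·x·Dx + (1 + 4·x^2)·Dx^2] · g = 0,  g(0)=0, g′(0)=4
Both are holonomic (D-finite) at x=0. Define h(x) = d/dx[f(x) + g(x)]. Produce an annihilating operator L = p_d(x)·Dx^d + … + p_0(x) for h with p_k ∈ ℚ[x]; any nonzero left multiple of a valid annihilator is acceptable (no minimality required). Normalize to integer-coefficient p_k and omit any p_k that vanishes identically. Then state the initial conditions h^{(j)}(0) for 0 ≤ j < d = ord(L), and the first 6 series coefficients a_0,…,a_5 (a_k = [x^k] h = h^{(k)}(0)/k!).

f: a_k = 1, 4, 16, 64, 256, 1024, …
g: a_k = 0, 4, 0, -16/3, 0, 64/5, …
Sum ⇒ L₀ = lclm(L_f,L_g) in ℚ(x)⟨Dx⟩.
Derive L from L₀ (diff closure).
L = (-8 + 128·x + 96·x^2) + (13 - 8·x + 100·x^2 + 96·x^3)·Dx + (-1 + 3·x + 12·x^3 + 16·x^4)·Dx^2  (order 2).
h: a_k = 8, 32, 176, 1024, 5184, 24576, …
ICs: h(0) = 8, h′(0) = 32.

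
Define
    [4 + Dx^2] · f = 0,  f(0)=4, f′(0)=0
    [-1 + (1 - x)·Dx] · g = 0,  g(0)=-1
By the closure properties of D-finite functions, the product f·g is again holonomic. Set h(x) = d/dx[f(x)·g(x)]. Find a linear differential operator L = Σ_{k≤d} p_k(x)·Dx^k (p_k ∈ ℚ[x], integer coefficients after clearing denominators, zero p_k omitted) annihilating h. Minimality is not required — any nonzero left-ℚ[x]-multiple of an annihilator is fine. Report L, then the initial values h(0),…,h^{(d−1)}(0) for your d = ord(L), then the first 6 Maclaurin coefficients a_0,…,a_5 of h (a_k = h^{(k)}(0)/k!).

L = (2 - 8·x + 4·x^2) + (-2 + 2·x)·Dx + (1 - 2·x + x^2)·Dx^2  (order 2).
h: a_k = -4, 8, 12, 16/3, 20/3, 152/15, …
ICs: h(0) = -4, h′(0) = 8.

f: a_k = 4, 0, -8, 0, 8/3, 0, …
g: a_k = -1, -1, -1, -1, -1, -1, …
Product ⇒ symmetric product L₀, ord ≤ 2.
h₀' ⇒ L via d/dx closure of L₀.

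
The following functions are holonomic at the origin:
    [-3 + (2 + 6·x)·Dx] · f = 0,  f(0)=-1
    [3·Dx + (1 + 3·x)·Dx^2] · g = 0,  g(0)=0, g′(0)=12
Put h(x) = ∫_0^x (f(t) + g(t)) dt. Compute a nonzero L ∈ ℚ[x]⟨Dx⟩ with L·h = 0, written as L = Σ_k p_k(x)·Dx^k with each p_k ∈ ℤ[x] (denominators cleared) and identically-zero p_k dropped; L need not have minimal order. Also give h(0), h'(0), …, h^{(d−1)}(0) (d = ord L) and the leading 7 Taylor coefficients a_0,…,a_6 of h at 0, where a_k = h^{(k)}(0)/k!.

f: a_k = -1, -3/2, 9/8, -27/16, 405/128, -1701/256, 15309/1024, …
g: a_k = 0, 12, -18, 36, -81, 972/5, -486, …
h₀=f+g: left-lcm gives L₀, ord ≤ 3.
Integrate: L := L₀·Dx.
L = 9·Dx^2 + (15 + 45·x)·Dx^3 + (2 + 12·x + 18·x^2)·Dx^4  (order 4).
h: a_k = 0, -1, 21/4, -45/8, 549/64, -9963/640, 80109/2560, …
ICs: h(0) = 0, h′(0) = -1, h′′(0) = 21/2, h′′′(0) = -135/4.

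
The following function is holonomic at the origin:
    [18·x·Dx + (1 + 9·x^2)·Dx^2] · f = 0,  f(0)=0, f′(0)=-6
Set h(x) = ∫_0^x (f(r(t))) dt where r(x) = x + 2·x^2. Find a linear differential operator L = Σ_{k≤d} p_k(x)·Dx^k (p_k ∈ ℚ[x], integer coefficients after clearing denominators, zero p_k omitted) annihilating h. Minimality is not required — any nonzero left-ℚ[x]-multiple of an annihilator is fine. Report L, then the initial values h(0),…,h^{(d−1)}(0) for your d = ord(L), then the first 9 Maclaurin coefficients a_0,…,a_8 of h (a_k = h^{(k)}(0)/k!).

f: a_k = 0, -6, 0, 18, 0, -486/5, 0, 4374/7, 0, …
h₀=f(r): pull back L_f along r ⇒ L₀.
∫: right-multiply L₀ by Dx.
L = (-4 + 18·x + 144·x^2 + 432·x^3 + 432·x^4)·Dx^2 + (1 + 4·x + 9·x^2 + 72·x^3 + 180·x^4 + 144·x^5)·Dx^3  (order 3).
h: a_k = 0, 0, -3, -4, 9/2, 108/5, 99/5, -828/7, -11421/28, …
ICs: h(0) = 0, h′(0) = 0, h′′(0) = -6.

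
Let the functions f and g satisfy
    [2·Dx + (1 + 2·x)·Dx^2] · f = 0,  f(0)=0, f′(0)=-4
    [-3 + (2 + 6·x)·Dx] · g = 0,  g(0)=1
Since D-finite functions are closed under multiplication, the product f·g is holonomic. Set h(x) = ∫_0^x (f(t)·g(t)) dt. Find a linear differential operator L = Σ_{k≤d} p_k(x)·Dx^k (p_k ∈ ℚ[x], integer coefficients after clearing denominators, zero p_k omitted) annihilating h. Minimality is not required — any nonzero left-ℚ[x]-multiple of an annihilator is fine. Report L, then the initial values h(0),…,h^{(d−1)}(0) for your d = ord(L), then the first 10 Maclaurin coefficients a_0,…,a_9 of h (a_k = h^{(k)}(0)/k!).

f: a_k = 0, -4, 4, -16/3, 8, -64/5, 64/3, -256/7, 64, -1024/9, …
g: a_k = 1, 3/2, -9/8, 27/16, -405/128, 1701/256, -15309/1024, 72171/2048, -2814669/32768, 14073345/65536, …
Sym-product of L_f,L_g gives L₀ (≤ ord 2).
h=∫₀ˣh₀: take L = L₀·Dx.
L = (15 + 18·x)·Dx + (-4 - 12·x)·Dx^2 + (4 + 32·x + 84·x^2 + 72·x^3)·Dx^3  (order 3).
h: a_k = 0, 0, -2, -2/3, 31/24, -9/4, 3937/960, -52897/6720, 1134179/71680, -5339567/161280, …
ICs: h(0) = 0, h′(0) = 0, h′′(0) = -4.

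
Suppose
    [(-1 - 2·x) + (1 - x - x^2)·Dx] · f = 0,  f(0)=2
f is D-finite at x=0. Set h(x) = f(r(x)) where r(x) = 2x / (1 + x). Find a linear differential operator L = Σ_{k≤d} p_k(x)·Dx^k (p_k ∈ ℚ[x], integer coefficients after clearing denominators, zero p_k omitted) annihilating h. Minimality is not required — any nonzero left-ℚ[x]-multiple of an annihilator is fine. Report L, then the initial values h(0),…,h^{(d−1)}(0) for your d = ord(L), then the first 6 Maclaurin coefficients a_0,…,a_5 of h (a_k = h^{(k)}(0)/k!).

L = (2 + 10·x) + (-1 - x + 5·x^2 + 5·x^3)·Dx  (order 1).
h: a_k = 2, 4, 12, 20, 60, 100, …
ICs: h(0) = 2.

f: a_k = 2, 2, 4, 6, 10, 16, …
L₀ from L_f via x↦r, Dx↦r'^{-1}Dx.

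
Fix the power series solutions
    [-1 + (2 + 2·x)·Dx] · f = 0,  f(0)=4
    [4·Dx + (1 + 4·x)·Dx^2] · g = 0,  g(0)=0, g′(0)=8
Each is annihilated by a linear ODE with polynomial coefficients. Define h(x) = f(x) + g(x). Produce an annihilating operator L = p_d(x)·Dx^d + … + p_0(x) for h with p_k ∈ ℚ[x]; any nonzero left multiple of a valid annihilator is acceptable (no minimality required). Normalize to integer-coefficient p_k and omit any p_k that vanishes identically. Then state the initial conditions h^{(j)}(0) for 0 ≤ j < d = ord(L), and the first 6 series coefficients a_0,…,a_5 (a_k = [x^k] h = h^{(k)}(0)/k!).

L = (52 + 16·x)·Dx + (125 + 232·x + 80·x^2)·Dx^2 + (14 + 78·x + 96·x^2 + 32·x^3)·Dx^3  (order 3).
h: a_k = 4, 10, -33/2, 515/12, -4101/32, 131107/320, …
ICs: h(0) = 4, h′(0) = 10, h′′(0) = -33.

f: a_k = 4, 2, -1/2, 1/4, -5/32, 7/64, …
g: a_k = 0, 8, -16, 128/3, -128, 2048/5, …
Sum ⇒ L₀ = lclm(L_f,L_g) in ℚ(x)⟨Dx⟩.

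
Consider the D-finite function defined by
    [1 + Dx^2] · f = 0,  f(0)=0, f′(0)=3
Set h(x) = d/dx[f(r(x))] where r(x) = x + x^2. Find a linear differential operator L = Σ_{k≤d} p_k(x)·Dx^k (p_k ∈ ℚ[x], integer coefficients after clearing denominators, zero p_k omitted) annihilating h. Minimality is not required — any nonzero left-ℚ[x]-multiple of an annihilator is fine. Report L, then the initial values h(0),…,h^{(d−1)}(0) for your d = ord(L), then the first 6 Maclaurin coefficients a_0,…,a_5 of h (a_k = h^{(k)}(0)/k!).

f: a_k = 0, 3, 0, -1/2, 0, 1/40, …
f∘r: x↦r, Dx↦Dx/r' in L_f ⇒ L₀.
Derive L from L₀ (diff closure).
L = (13 + 8·x + 24·x^2 + 32·x^3 + 16·x^4) + (-6 - 12·x)·Dx + (1 + 4·x + 4·x^2)·Dx^2  (order 2).
h: a_k = 3, 6, -3/2, -6, -59/8, -9/4, …
ICs: h(0) = 3, h′(0) = 6.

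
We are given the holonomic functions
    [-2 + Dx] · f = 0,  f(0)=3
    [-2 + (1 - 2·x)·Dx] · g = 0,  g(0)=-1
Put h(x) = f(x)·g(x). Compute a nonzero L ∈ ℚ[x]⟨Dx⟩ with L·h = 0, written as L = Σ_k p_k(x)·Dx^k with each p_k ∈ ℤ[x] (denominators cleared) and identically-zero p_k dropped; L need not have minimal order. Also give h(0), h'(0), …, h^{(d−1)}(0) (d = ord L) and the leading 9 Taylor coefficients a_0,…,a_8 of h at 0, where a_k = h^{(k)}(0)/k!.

L = (4 - 4·x) + (-1 + 2·x)·Dx  (order 1).
h: a_k = -3, -12, -30, -64, -130, -1304/5, -7828/15, -21920/21, -219202/105, …
ICs: h(0) = -3.

f: a_k = 3, 6, 6, 4, 2, 4/5, 4/15, 8/105, 2/105, …
g: a_k = -1, -2, -4, -8, -16, -32, -64, -128, -256, …
L₀ := L_f ⊗_s L_g (sym. prod.), ord ≤ 1.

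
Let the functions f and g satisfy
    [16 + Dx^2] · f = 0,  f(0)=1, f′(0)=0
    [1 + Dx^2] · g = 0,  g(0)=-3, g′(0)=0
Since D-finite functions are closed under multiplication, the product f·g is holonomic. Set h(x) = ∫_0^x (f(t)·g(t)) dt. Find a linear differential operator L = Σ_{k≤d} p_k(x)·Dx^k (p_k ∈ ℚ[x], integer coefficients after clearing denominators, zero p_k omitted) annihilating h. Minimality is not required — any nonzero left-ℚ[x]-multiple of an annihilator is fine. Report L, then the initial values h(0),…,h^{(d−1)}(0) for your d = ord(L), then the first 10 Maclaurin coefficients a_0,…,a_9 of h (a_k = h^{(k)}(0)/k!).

f: a_k = 1, 0, -8, 0, 32/3, 0, -256/45, 0, 512/315, 0, …
g: a_k = -3, 0, 3/2, 0, -1/8, 0, 1/240, 0, -1/13440, 0, …
Sym-product of L_f,L_g gives L₀ (≤ ord 4).
∫: right-multiply L₀ by Dx.
L = 225·Dx + 34·Dx^3 + Dx^5  (order 5).
h: a_k = 0, -3, 0, 17/2, 0, -353/40, 0, 8177/1680, 0, -198593/120960, …
ICs: h(0) = 0, h′(0) = -3, h′′(0) = 0, h′′′(0) = 51, h′′′′(0) = 0.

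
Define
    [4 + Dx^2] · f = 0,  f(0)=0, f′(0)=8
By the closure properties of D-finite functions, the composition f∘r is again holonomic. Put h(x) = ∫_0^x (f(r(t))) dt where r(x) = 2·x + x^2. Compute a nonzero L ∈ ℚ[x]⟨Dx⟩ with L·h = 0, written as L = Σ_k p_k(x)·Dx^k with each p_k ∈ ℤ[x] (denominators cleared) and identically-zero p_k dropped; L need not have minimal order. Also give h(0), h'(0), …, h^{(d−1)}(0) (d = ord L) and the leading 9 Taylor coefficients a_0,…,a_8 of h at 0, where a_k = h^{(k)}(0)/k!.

L = (16 + 48·x + 48·x^2 + 16·x^3)·Dx - Dx^2 + (1 + x)·Dx^3  (order 3).
h: a_k = 0, 0, 8, 8/3, -32/3, -64/5, 16/45, 80/7, 2848/315, …
ICs: h(0) = 0, h′(0) = 0, h′′(0) = 16.

f: a_k = 0, 8, 0, -16/3, 0, 16/15, 0, -32/315, 0, …
h₀=f(r): pull back L_f along r ⇒ L₀.
h=∫₀ˣh₀: take L = L₀·Dx.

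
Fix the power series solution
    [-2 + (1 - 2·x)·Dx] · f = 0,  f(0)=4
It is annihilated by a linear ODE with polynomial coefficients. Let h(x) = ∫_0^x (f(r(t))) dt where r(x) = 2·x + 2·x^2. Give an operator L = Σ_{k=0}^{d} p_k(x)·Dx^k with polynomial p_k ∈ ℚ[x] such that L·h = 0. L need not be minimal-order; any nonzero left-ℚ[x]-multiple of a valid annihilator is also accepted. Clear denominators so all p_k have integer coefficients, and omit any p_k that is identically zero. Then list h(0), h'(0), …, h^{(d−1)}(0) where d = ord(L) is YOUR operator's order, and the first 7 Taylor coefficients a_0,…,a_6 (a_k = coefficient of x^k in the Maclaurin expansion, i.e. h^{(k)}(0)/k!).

L = (4 + 8·x)·Dx + (-1 + 4·x + 4·x^2)·Dx^2  (order 2).
h: a_k = 0, 4, 8, 80/3, 96, 1856/5, 4480/3, …
ICs: h(0) = 0, h′(0) = 4.

f: a_k = 4, 8, 16, 32, 64, 128, 256, …
L₀ from L_f via x↦r, Dx↦r'^{-1}Dx.
Integrate: L := L₀·Dx.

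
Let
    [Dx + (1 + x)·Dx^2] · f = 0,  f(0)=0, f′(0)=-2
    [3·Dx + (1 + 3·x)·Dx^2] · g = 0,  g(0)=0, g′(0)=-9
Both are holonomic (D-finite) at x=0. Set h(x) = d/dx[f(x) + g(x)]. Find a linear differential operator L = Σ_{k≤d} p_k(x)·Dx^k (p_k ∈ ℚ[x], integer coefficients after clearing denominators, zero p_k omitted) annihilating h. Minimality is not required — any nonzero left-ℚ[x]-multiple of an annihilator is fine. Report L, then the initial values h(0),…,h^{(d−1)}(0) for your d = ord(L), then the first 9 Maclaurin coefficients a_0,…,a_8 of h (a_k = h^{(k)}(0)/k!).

f: a_k = 0, -2, 1, -2/3, 1/2, -2/5, 1/3, -2/7, 1/4, …
g: a_k = 0, -9, 27/2, -27, 243/4, -729/5, 729/2, -6561/7, 19683/8, …
f+g: L₀ = lclm(L_f,L_g), ord ≤ 2+2.
h=h₀': d/dx-closure on L₀ ⇒ L.
L = 6 + (8 + 12·x)·Dx + (1 + 4·x + 3·x^2)·Dx^2  (order 2).
h: a_k = -11, 29, -83, 245, -731, 2189, -6563, 19685, -59051, …
ICs: h(0) = -11, h′(0) = 29.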